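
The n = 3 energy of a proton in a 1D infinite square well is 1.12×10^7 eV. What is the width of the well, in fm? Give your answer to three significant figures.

L = 12.8 fm

From E_n = n²h²/(8m_pL²), L = n·h/√(8m_pE_n).
E_3 = 1.12×10^7 eV = 1.794×10^-12 J, so L = 3·6.626×10^-34/√(8·1.673×10^-27·1.794×10^-12) = 1.28×10^-14 m = 12.8 fm.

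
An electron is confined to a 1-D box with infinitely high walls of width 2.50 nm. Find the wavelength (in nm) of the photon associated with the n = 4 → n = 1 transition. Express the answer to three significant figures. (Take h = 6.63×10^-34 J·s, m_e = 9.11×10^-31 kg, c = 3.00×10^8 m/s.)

E_1 = h²/(8m_eL²) = 9.650×10^-21 J, so ΔE = (4² − 1²)E_1 = 1.447×10^-19 J.
λ = hc/ΔE = (6.63×10^-34·3.00×10^8)/1.447×10^-19 = 1.37×10^-6 m = 1.37×10^3 nm.

λ = 1.37×10^3 nm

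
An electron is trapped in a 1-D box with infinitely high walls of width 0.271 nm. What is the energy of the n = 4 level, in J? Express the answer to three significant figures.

For an infinite well E_n = n²h²/(8m_eL²), so E_1 = h²/(8m_eL²) = (6.626×10^-34)²/(8·9.109×10^-31·(2.71×10^-10 m)²) = 8.204×10^-19 J.
Then E_4 = 4²·E_1 = 16·8.204×10^-19 J = 1.31×10^-17 J.

E_4 = 1.31×10^-17 J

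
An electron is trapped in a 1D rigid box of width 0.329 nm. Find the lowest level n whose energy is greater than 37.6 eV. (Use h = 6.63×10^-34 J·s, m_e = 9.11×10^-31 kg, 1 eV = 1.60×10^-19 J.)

n = 4

E_1 = h²/(8m_eL²) = 5.572×10^-19 J = 3.483 eV.
Need n² > 37.6/3.483 = 10.80, i.e. n > 3.286.
The smallest integer satisfying this is n = 4.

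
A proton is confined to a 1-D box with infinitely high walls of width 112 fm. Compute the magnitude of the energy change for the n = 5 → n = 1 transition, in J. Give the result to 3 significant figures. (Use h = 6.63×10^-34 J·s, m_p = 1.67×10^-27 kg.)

E_1 = h²/(8m_pL²) = 2.623×10^-15 J.
|ΔE| = |5² − 1²|·E_1 = 24·2.623×10^-15 J = 6.30×10^-14 J.

|ΔE| = 6.30×10^-14 J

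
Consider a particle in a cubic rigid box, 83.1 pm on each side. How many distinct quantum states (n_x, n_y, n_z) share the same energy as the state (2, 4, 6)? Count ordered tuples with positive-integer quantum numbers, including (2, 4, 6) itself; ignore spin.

degeneracy = 6

The level has n_x² + n_y² + n_z² = 56. The ordered positive-integer solutions are (2, 4, 6), (2, 6, 4), (4, 2, 6), (4, 6, 2), (6, 2, 4), (6, 4, 2).
That gives 6 states.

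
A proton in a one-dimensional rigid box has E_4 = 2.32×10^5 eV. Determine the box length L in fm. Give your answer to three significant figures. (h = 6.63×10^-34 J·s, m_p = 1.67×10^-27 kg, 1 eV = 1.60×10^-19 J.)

L = 119 fm

From E_n = n²h²/(8m_pL²), L = n·h/√(8m_pE_n).
E_4 = 2.32×10^5 eV = 3.712×10^-14 J, so L = 4·6.63×10^-34/√(8·1.67×10^-27·3.712×10^-14) = 1.19×10^-13 m = 119 fm.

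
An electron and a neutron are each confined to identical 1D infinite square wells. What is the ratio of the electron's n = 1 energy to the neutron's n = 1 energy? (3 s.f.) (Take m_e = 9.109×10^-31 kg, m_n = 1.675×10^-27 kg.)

1.84×10^3

E_n ∝ 1/m at fixed n and L, so the ratio is m_n/m_e = 1.675×10^-27/9.109×10^-31 = 1.84×10^3.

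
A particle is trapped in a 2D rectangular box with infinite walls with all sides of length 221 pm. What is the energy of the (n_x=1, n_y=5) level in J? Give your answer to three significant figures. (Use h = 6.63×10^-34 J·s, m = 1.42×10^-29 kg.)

E = 2.06×10^-18 J

For a 2D rectangular well E = (h²/8m)·Σ n_i²/L_i² = (6.63×10^-34)²/(8·1.42×10^-29) · [1²/(221 pm)² + 5²/(221 pm)²].
Evaluating gives E = 2.06×10^-18 J.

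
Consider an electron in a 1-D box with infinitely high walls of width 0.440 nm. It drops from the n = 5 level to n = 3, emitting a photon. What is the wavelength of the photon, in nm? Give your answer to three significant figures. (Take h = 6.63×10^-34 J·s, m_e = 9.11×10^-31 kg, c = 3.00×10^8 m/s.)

E_1 = h²/(8m_eL²) = 3.115×10^-19 J, so ΔE = (5² − 3²)E_1 = 4.984×10^-18 J.
λ = hc/ΔE = (6.63×10^-34·3.00×10^8)/4.984×10^-18 = 3.99×10^-8 m = 39.9 nm.

λ = 39.9 nm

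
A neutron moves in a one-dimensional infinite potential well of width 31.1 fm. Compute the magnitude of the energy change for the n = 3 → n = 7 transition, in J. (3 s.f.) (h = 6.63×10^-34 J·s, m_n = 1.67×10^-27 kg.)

E_1 = h²/(8m_nL²) = 3.402×10^-14 J.
|ΔE| = |3² − 7²|·E_1 = 40·3.402×10^-14 J = 1.36×10^-12 J.

|ΔE| = 1.36×10^-12 J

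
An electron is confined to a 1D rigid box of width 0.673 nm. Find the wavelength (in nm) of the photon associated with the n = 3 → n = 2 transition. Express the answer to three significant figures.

E_1 = h²/(8m_eL²) = 1.330×10^-19 J, so ΔE = (3² − 2²)E_1 = 6.650×10^-19 J.
λ = hc/ΔE = (6.626×10^-34·2.998×10^8)/6.650×10^-19 = 2.99×10^-7 m = 299 nm.

λ = 299 nm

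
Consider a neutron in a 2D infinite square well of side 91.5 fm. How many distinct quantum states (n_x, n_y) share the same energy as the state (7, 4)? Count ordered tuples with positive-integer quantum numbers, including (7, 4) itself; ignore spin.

The level has n_x² + n_y² = 65. The ordered positive-integer solutions are (1, 8), (4, 7), (7, 4), (8, 1).
That gives 4 states.

degeneracy = 4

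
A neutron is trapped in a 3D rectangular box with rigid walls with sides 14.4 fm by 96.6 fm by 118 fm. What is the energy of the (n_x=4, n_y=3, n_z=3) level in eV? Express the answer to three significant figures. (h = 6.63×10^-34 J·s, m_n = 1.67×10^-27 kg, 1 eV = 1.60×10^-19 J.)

E = 1.62×10^7 eV

For a 3D rectangular well E = (h²/8m_n)·Σ n_i²/L_i² = (6.63×10^-34)²/(8·1.67×10^-27) · [4²/(14.4 fm)² + 3²/(96.6 fm)² + 3²/(118 fm)²].
Evaluating gives E = 2.592×10^-12 J = 1.62×10^7 eV.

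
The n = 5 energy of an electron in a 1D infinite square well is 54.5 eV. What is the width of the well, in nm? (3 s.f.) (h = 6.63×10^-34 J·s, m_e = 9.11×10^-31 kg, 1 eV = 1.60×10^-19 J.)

From E_n = n²h²/(8m_eL²), L = n·h/√(8m_eE_n).
E_5 = 54.5 eV = 8.720×10^-18 J, so L = 5·6.63×10^-34/√(8·9.11×10^-31·8.720×10^-18) = 4.16×10^-10 m = 0.416 nm.

L = 0.416 nm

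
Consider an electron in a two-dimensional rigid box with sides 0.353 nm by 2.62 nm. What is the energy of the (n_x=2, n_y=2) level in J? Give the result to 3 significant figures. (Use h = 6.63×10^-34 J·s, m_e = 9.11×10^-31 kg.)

For a 2D rectangular well E = (h²/8m_e)·Σ n_i²/L_i² = (6.63×10^-34)²/(8·9.11×10^-31) · [2²/(0.353 nm)² + 2²/(2.62 nm)²].
Evaluating gives E = 1.97×10^-18 J.

E = 1.97×10^-18 J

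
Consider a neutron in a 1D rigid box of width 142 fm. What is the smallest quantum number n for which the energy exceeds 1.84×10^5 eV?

n = 5

E_1 = h²/(8m_nL²) = 1.625×10^-15 J = 1.014×10^4 eV.
Need n² > 1.84×10^5/1.014×10^4 = 18.15, i.e. n > 4.260.
The smallest integer satisfying this is n = 5.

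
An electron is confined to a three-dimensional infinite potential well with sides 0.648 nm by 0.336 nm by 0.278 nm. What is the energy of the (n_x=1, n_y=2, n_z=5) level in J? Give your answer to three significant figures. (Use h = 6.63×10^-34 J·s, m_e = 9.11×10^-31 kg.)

E = 2.18×10^-17 J

For a 3D rectangular well E = (h²/8m_e)·Σ n_i²/L_i² = (6.63×10^-34)²/(8·9.11×10^-31) · [1²/(0.648 nm)² + 2²/(0.336 nm)² + 5²/(0.278 nm)²].
Evaluating gives E = 2.18×10^-17 J.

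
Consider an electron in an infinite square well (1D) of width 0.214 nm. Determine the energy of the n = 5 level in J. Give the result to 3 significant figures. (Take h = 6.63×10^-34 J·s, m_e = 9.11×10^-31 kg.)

For an infinite well E_n = n²h²/(8m_eL²), so E_1 = h²/(8m_eL²) = (6.63×10^-34)²/(8·9.11×10^-31·(2.14×10^-10 m)²) = 1.317×10^-18 J.
Then E_5 = 5²·E_1 = 25·1.317×10^-18 J = 3.29×10^-17 J.

E_5 = 3.29×10^-17 J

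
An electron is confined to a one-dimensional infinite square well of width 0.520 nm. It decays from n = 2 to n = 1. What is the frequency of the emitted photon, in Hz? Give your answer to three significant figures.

E_1 = h²/(8m_eL²) = 2.228×10^-19 J and ΔE = (2² − 1²)E_1 = 6.684×10^-19 J.
f = ΔE/h = 6.684×10^-19/6.626×10^-34 = 1.01×10^15 Hz.

f = 1.01×10^15 Hz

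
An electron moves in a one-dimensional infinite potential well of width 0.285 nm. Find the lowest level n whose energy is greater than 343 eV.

n = 9

E_1 = h²/(8m_eL²) = 7.417×10^-19 J = 4.630 eV.
Need n² > 343/4.630 = 74.08, i.e. n > 8.607.
The smallest integer satisfying this is n = 9.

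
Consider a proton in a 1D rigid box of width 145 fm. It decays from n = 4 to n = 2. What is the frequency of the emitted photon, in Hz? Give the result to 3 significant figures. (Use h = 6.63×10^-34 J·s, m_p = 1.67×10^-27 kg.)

f = 2.83×10^19 Hz

E_1 = h²/(8m_pL²) = 1.565×10^-15 J and ΔE = (4² − 2²)E_1 = 1.878×10^-14 J.
f = ΔE/h = 1.878×10^-14/6.63×10^-34 = 2.83×10^19 Hz.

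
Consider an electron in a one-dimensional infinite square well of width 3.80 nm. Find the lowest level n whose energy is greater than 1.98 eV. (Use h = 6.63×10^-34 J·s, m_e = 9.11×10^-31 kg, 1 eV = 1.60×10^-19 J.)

E_1 = h²/(8m_eL²) = 4.177×10^-21 J = 0.02611 eV.
Need n² > 1.98/0.02611 = 75.83, i.e. n > 8.708.
The smallest integer satisfying this is n = 9.

n = 9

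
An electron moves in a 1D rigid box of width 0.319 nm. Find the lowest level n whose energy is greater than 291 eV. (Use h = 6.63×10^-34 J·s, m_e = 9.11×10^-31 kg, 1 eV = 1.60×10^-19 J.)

n = 9

E_1 = h²/(8m_eL²) = 5.927×10^-19 J = 3.704 eV.
Need n² > 291/3.704 = 78.56, i.e. n > 8.863.
The smallest integer satisfying this is n = 9.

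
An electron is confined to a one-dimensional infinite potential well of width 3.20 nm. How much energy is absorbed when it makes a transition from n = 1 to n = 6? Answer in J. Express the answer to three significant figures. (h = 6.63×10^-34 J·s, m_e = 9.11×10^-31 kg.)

|ΔE| = 2.06×10^-19 J

E_1 = h²/(8m_eL²) = 5.890×10^-21 J.
|ΔE| = |1² − 6²|·E_1 = 35·5.890×10^-21 J = 2.06×10^-19 J.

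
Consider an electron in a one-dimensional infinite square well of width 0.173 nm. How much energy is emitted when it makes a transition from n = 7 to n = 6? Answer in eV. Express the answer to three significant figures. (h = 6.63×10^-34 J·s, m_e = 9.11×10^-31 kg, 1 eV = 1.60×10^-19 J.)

E_1 = h²/(8m_eL²) = 2.015×10^-18 J.
|ΔE| = |7² − 6²|·E_1 = 13·2.015×10^-18 J = 2.619×10^-17 J = 164 eV.

|ΔE| = 164 eV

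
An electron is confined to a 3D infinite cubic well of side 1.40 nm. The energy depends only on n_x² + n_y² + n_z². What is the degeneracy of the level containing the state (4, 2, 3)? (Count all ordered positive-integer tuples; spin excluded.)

degeneracy = 6

The level has n_x² + n_y² + n_z² = 29. The ordered positive-integer solutions are (2, 3, 4), (2, 4, 3), (3, 2, 4), (3, 4, 2), (4, 2, 3), (4, 3, 2).
That gives 6 states.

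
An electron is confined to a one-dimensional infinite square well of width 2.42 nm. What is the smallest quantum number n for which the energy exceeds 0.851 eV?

E_1 = h²/(8m_eL²) = 1.029×10^-20 J = 0.06423 eV.
Need n² > 0.851/0.06423 = 13.25, i.e. n > 3.640.
The smallest integer satisfying this is n = 4.

n = 4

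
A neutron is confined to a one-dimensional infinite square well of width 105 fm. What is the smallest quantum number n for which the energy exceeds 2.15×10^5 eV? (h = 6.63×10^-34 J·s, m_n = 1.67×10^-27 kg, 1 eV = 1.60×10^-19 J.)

n = 4

E_1 = h²/(8m_nL²) = 2.984×10^-15 J = 1.865×10^4 eV.
Need n² > 2.15×10^5/1.865×10^4 = 11.53, i.e. n > 3.396.
The smallest integer satisfying this is n = 4.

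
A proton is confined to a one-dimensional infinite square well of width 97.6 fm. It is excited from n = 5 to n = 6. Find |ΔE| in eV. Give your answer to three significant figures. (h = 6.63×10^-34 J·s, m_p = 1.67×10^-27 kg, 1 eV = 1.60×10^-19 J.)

|ΔE| = 2.37×10^5 eV

E_1 = h²/(8m_pL²) = 3.454×10^-15 J.
|ΔE| = |5² − 6²|·E_1 = 11·3.454×10^-15 J = 3.799×10^-14 J = 2.37×10^5 eV.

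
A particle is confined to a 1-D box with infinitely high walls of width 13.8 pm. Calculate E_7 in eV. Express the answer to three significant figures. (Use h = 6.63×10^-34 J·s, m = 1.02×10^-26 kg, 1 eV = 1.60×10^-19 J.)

E_7 = 8.66 eV

For an infinite well E_n = n²h²/(8mL²), so E_1 = h²/(8mL²) = (6.63×10^-34)²/(8·1.02×10^-26·(1.38×10^-11 m)²) = 2.829×10^-20 J.
Then E_7 = 7²·E_1 = 49·2.829×10^-20 J = 1.386×10^-18 J.
Converting, E_7 = 1.386×10^-18 J / (1.60×10^-19 J/eV) = 8.66 eV.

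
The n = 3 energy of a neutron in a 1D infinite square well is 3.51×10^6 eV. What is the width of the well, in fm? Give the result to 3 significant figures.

From E_n = n²h²/(8m_nL²), L = n·h/√(8m_nE_n).
E_3 = 3.51×10^6 eV = 5.623×10^-13 J, so L = 3·6.626×10^-34/√(8·1.675×10^-27·5.623×10^-13) = 2.29×10^-14 m = 22.9 fm.

L = 22.9 fm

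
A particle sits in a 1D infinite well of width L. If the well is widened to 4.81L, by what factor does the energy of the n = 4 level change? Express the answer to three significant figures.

0.0432

E_n ∝ 1/L², so the energy scales by 1/4.81² = 0.0432.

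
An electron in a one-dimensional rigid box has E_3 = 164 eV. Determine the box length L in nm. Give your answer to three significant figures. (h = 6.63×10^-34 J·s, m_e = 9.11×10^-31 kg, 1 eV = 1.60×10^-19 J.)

L = 0.144 nm

From E_n = n²h²/(8m_eL²), L = n·h/√(8m_eE_n).
E_3 = 164 eV = 2.624×10^-17 J, so L = 3·6.63×10^-34/√(8·9.11×10^-31·2.624×10^-17) = 1.44×10^-10 m = 0.144 nm.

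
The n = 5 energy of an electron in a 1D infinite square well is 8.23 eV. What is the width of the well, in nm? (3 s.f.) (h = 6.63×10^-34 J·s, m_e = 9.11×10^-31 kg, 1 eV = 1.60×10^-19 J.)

From E_n = n²h²/(8m_eL²), L = n·h/√(8m_eE_n).
E_5 = 8.23 eV = 1.317×10^-18 J, so L = 5·6.63×10^-34/√(8·9.11×10^-31·1.317×10^-18) = 1.07×10^-9 m = 1.07 nm.

L = 1.07 nm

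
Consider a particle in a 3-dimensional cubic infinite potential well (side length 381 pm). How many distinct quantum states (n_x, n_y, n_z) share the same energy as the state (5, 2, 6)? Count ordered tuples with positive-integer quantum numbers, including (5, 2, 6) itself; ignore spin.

The level has n_x² + n_y² + n_z² = 65. The ordered positive-integer solutions are (2, 5, 6), (2, 6, 5), (5, 2, 6), (5, 6, 2), (6, 2, 5), (6, 5, 2).
That gives 6 states.

degeneracy = 6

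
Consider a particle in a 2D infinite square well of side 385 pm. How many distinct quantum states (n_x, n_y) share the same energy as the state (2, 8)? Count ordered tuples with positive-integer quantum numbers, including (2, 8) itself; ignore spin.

The level has n_x² + n_y² = 68. The ordered positive-integer solutions are (2, 8), (8, 2).
That gives 2 states.

degeneracy = 2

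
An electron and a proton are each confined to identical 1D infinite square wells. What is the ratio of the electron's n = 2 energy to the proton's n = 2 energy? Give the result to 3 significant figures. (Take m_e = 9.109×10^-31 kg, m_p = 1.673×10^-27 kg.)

1.84×10^3

E_n ∝ 1/m at fixed n and L, so the ratio is m_p/m_e = 1.673×10^-27/9.109×10^-31 = 1.84×10^3.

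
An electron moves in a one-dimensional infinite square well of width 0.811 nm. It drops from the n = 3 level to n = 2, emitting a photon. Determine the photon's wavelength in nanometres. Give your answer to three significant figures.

E_1 = h²/(8m_eL²) = 9.160×10^-20 J, so ΔE = (3² − 2²)E_1 = 4.580×10^-19 J.
λ = hc/ΔE = (6.626×10^-34·2.998×10^8)/4.580×10^-19 = 4.34×10^-7 m = 434 nm.

λ = 434 nm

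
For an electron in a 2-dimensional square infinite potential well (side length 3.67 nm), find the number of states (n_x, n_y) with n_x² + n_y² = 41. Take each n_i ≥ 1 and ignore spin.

degeneracy = 2

The level has n_x² + n_y² = 41. The ordered positive-integer solutions are (4, 5), (5, 4).
That gives 2 states.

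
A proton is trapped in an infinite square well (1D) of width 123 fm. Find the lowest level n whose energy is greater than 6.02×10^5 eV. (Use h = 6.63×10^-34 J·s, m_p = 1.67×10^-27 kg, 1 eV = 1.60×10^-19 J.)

n = 7

E_1 = h²/(8m_pL²) = 2.175×10^-15 J = 1.359×10^4 eV.
Need n² > 6.02×10^5/1.359×10^4 = 44.30, i.e. n > 6.656.
The smallest integer satisfying this is n = 7.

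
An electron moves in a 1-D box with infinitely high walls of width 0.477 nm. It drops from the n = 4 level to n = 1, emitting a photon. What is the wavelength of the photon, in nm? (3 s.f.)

E_1 = h²/(8m_eL²) = 2.648×10^-19 J, so ΔE = (4² − 1²)E_1 = 3.972×10^-18 J.
λ = hc/ΔE = (6.626×10^-34·2.998×10^8)/3.972×10^-18 = 5.00×10^-8 m = 50.0 nm.

λ = 50.0 nm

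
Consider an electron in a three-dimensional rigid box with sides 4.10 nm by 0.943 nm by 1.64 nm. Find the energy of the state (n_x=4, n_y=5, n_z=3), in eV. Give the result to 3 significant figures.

For a 3D rectangular well E = (h²/8m_e)·Σ n_i²/L_i² = (6.626×10^-34)²/(8·9.109×10^-31) · [4²/(4.10 nm)² + 5²/(0.943 nm)² + 3²/(1.64 nm)²].
Evaluating gives E = 1.953×10^-18 J = 12.2 eV.

E = 12.2 eV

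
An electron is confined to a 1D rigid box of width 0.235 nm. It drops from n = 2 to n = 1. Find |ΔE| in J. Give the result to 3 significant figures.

E_1 = h²/(8m_eL²) = 1.091×10^-18 J.
|ΔE| = |2² − 1²|·E_1 = 3·1.091×10^-18 J = 3.27×10^-18 J.

|ΔE| = 3.27×10^-18 J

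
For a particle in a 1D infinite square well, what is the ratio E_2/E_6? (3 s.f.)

E_n ∝ n², so E_2/E_6 = 2²/6² = 4/36 = 0.111.

0.111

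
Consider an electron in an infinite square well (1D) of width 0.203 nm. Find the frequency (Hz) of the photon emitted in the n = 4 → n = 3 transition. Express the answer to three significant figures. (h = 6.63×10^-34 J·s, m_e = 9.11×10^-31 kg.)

f = 1.55×10^16 Hz

E_1 = h²/(8m_eL²) = 1.464×10^-18 J and ΔE = (4² − 3²)E_1 = 1.025×10^-17 J.
f = ΔE/h = 1.025×10^-17/6.63×10^-34 = 1.55×10^16 Hz.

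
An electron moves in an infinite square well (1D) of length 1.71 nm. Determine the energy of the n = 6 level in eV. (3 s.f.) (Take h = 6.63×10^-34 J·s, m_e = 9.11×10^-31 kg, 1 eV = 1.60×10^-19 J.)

For an infinite well E_n = n²h²/(8m_eL²), so E_1 = h²/(8m_eL²) = (6.63×10^-34)²/(8·9.11×10^-31·(1.71×10^-9 m)²) = 2.063×10^-20 J.
Then E_6 = 6²·E_1 = 36·2.063×10^-20 J = 7.427×10^-19 J.
Converting, E_6 = 7.427×10^-19 J / (1.60×10^-19 J/eV) = 4.64 eV.

E_6 = 4.64 eV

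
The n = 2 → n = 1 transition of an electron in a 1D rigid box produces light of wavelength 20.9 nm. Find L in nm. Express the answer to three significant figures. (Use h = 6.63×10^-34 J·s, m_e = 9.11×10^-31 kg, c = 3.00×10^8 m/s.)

The photon carries ΔE = hc/λ = 6.63×10^-34·3.00×10^8/2.09×10^-8 m = 9.517×10^-18 J.
Since ΔE = (2² − 1²)E_1, E_1 = 3.172×10^-18 J, and L = h/√(8m_eE_1) = 1.38×10^-10 m = 0.138 nm.

L = 0.138 nm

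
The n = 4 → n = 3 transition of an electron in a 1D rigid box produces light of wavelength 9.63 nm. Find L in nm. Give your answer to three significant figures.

The photon carries ΔE = hc/λ = 6.626×10^-34·2.998×10^8/9.63×10^-9 m = 2.063×10^-17 J.
Since ΔE = (4² − 3²)E_1, E_1 = 2.947×10^-18 J, and L = h/√(8m_eE_1) = 1.43×10^-10 m = 0.143 nm.

L = 0.143 nm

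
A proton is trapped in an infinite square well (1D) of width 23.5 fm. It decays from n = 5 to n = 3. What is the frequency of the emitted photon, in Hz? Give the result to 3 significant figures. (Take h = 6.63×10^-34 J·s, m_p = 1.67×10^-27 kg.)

f = 1.44×10^21 Hz

E_1 = h²/(8m_pL²) = 5.958×10^-14 J and ΔE = (5² − 3²)E_1 = 9.533×10^-13 J.
f = ΔE/h = 9.533×10^-13/6.63×10^-34 = 1.44×10^21 Hz.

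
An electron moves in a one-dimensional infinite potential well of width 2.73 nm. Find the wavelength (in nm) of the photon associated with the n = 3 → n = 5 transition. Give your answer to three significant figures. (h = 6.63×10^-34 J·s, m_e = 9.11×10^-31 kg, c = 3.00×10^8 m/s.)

E_1 = h²/(8m_eL²) = 8.093×10^-21 J, so ΔE = (5² − 3²)E_1 = 1.295×10^-19 J.
λ = hc/ΔE = (6.63×10^-34·3.00×10^8)/1.295×10^-19 = 1.54×10^-6 m = 1.54×10^3 nm.

λ = 1.54×10^3 nm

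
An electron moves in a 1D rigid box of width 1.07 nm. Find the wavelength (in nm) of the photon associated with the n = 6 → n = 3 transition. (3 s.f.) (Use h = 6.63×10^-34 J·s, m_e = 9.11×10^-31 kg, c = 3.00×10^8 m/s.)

E_1 = h²/(8m_eL²) = 5.268×10^-20 J, so ΔE = (6² − 3²)E_1 = 1.422×10^-18 J.
λ = hc/ΔE = (6.63×10^-34·3.00×10^8)/1.422×10^-18 = 1.40×10^-7 m = 140 nm.

λ = 140 nm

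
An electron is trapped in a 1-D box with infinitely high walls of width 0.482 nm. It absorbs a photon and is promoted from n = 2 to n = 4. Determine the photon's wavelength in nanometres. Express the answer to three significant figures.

λ = 63.8 nm

E_1 = h²/(8m_eL²) = 2.593×10^-19 J, so ΔE = (4² − 2²)E_1 = 3.112×10^-18 J.
λ = hc/ΔE = (6.626×10^-34·2.998×10^8)/3.112×10^-18 = 6.38×10^-8 m = 63.8 nm.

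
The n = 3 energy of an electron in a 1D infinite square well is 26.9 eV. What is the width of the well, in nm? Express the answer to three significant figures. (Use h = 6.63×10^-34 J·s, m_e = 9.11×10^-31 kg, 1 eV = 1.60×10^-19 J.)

L = 0.355 nm

From E_n = n²h²/(8m_eL²), L = n·h/√(8m_eE_n).
E_3 = 26.9 eV = 4.304×10^-18 J, so L = 3·6.63×10^-34/√(8·9.11×10^-31·4.304×10^-18) = 3.55×10^-10 m = 0.355 nm.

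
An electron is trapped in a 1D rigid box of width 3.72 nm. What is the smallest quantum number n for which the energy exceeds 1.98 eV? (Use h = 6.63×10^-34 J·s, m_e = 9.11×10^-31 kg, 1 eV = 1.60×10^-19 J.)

E_1 = h²/(8m_eL²) = 4.358×10^-21 J = 0.02724 eV.
Need n² > 1.98/0.02724 = 72.69, i.e. n > 8.526.
The smallest integer satisfying this is n = 9.

n = 9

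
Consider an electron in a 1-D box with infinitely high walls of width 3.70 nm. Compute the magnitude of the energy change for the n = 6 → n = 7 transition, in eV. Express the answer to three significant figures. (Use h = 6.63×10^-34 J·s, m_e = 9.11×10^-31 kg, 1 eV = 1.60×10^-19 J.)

|ΔE| = 0.358 eV

E_1 = h²/(8m_eL²) = 4.406×10^-21 J.
|ΔE| = |6² − 7²|·E_1 = 13·4.406×10^-21 J = 5.728×10^-20 J = 0.358 eV.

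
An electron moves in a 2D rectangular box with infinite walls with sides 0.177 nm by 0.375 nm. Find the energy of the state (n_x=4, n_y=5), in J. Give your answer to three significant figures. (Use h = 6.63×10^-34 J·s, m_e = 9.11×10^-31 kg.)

E = 4.15×10^-17 J

For a 2D rectangular well E = (h²/8m_e)·Σ n_i²/L_i² = (6.63×10^-34)²/(8·9.11×10^-31) · [4²/(0.177 nm)² + 5²/(0.375 nm)²].
Evaluating gives E = 4.15×10^-17 J.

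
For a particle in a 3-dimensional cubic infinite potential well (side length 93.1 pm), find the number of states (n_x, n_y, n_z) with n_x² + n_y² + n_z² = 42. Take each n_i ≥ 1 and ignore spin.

The level has n_x² + n_y² + n_z² = 42. The ordered positive-integer solutions are (1, 4, 5), (1, 5, 4), (4, 1, 5), (4, 5, 1), (5, 1, 4), (5, 4, 1).
That gives 6 states.

degeneracy = 6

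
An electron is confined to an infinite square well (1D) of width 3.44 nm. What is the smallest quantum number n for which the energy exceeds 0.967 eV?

n = 6

E_1 = h²/(8m_eL²) = 5.091×10^-21 J = 0.03178 eV.
Need n² > 0.967/0.03178 = 30.43, i.e. n > 5.516.
The smallest integer satisfying this is n = 6.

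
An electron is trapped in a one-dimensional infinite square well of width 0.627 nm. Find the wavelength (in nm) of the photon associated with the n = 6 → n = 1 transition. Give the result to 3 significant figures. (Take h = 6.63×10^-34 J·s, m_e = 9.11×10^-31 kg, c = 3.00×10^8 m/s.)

E_1 = h²/(8m_eL²) = 1.534×10^-19 J, so ΔE = (6² − 1²)E_1 = 5.369×10^-18 J.
λ = hc/ΔE = (6.63×10^-34·3.00×10^8)/5.369×10^-18 = 3.70×10^-8 m = 37.0 nm.

λ = 37.0 nm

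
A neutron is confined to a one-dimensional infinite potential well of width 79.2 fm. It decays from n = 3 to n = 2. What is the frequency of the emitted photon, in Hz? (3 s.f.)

f = 3.94×10^19 Hz

E_1 = h²/(8m_nL²) = 5.223×10^-15 J and ΔE = (3² − 2²)E_1 = 2.611×10^-14 J.
f = ΔE/h = 2.611×10^-14/6.626×10^-34 = 3.94×10^19 Hz.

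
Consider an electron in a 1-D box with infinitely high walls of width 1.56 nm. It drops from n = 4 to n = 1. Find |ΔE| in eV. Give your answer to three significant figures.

E_1 = h²/(8m_eL²) = 2.476×10^-20 J.
|ΔE| = |4² − 1²|·E_1 = 15·2.476×10^-20 J = 3.714×10^-19 J = 2.32 eV.

|ΔE| = 2.32 eV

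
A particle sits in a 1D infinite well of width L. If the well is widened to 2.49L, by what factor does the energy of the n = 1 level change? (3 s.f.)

0.161

E_n ∝ 1/L², so the energy scales by 1/2.49² = 0.161.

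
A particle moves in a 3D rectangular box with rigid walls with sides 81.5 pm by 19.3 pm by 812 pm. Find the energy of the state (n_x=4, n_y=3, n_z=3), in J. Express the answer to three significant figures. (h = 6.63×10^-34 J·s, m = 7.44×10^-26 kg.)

E = 1.96×10^-20 J

For a 3D rectangular well E = (h²/8m)·Σ n_i²/L_i² = (6.63×10^-34)²/(8·7.44×10^-26) · [4²/(81.5 pm)² + 3²/(19.3 pm)² + 3²/(812 pm)²].
Evaluating gives E = 1.96×10^-20 J.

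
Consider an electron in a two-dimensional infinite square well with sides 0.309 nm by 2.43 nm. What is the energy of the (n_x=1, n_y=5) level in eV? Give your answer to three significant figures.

E = 5.53 eV

For a 2D rectangular well E = (h²/8m_e)·Σ n_i²/L_i² = (6.626×10^-34)²/(8·9.109×10^-31) · [1²/(0.309 nm)² + 5²/(2.43 nm)²].
Evaluating gives E = 8.861×10^-19 J = 5.53 eV.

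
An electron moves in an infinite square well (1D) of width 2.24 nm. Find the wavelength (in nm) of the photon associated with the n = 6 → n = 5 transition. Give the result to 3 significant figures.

E_1 = h²/(8m_eL²) = 1.201×10^-20 J, so ΔE = (6² − 5²)E_1 = 1.321×10^-19 J.
λ = hc/ΔE = (6.626×10^-34·2.998×10^8)/1.321×10^-19 = 1.50×10^-6 m = 1.50×10^3 nm.

λ = 1.50×10^3 nm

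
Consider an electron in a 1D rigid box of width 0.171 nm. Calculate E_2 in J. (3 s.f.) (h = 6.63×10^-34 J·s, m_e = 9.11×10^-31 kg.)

E_2 = 8.25×10^-18 J

For an infinite well E_n = n²h²/(8m_eL²), so E_1 = h²/(8m_eL²) = (6.63×10^-34)²/(8·9.11×10^-31·(1.71×10^-10 m)²) = 2.063×10^-18 J.
Then E_2 = 2²·E_1 = 4·2.063×10^-18 J = 8.25×10^-18 J.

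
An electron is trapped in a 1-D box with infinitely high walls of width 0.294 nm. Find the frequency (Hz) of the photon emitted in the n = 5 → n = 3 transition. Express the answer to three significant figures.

f = 1.68×10^16 Hz

E_1 = h²/(8m_eL²) = 6.970×10^-19 J and ΔE = (5² − 3²)E_1 = 1.115×10^-17 J.
f = ΔE/h = 1.115×10^-17/6.626×10^-34 = 1.68×10^16 Hz.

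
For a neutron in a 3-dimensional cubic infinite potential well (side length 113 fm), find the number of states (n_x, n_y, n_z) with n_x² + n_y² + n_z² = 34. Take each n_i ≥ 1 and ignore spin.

The level has n_x² + n_y² + n_z² = 34. The ordered positive-integer solutions are (3, 3, 4), (3, 4, 3), (4, 3, 3).
That gives 3 states.

degeneracy = 3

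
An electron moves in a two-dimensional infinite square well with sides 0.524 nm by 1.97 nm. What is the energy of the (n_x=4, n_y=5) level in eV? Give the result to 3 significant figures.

E = 24.3 eV

For a 2D rectangular well E = (h²/8m_e)·Σ n_i²/L_i² = (6.626×10^-34)²/(8·9.109×10^-31) · [4²/(0.524 nm)² + 5²/(1.97 nm)²].
Evaluating gives E = 3.899×10^-18 J = 24.3 eV.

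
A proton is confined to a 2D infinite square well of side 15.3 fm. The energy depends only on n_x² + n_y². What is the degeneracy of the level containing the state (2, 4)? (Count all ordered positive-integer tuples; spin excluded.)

degeneracy = 2

The level has n_x² + n_y² = 20. The ordered positive-integer solutions are (2, 4), (4, 2).
That gives 2 states.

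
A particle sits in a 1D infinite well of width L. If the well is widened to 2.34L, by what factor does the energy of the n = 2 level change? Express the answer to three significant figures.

0.183

E_n ∝ 1/L², so the energy scales by 1/2.34² = 0.183.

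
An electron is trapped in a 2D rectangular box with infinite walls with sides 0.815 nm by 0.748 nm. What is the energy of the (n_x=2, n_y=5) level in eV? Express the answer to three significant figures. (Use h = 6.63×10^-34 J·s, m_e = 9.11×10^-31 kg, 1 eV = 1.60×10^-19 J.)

E = 19.1 eV

For a 2D rectangular well E = (h²/8m_e)·Σ n_i²/L_i² = (6.63×10^-34)²/(8·9.11×10^-31) · [2²/(0.815 nm)² + 5²/(0.748 nm)²].
Evaluating gives E = 3.058×10^-18 J = 19.1 eV.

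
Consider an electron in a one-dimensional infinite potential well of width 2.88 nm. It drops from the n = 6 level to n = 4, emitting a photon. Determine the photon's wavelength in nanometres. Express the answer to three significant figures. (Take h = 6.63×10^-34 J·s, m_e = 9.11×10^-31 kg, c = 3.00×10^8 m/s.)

λ = 1.37×10^3 nm

E_1 = h²/(8m_eL²) = 7.272×10^-21 J, so ΔE = (6² − 4²)E_1 = 1.454×10^-19 J.
λ = hc/ΔE = (6.63×10^-34·3.00×10^8)/1.454×10^-19 = 1.37×10^-6 m = 1.37×10^3 nm.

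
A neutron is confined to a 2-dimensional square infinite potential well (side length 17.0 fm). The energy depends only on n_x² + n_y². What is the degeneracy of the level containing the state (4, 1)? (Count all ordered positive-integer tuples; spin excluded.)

The level has n_x² + n_y² = 17. The ordered positive-integer solutions are (1, 4), (4, 1).
That gives 2 states.

degeneracy = 2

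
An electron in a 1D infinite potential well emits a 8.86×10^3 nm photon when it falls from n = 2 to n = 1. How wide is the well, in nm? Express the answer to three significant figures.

L = 2.84 nm

The photon carries ΔE = hc/λ = 6.626×10^-34·2.998×10^8/8.86×10^-6 m = 2.242×10^-20 J.
Since ΔE = (2² − 1²)E_1, E_1 = 7.473×10^-21 J, and L = h/√(8m_eE_1) = 2.84×10^-9 m = 2.84 nm.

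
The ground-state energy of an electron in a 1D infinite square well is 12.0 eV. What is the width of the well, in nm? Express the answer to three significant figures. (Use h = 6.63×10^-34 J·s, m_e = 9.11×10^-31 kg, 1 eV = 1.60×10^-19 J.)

From E_n = n²h²/(8m_eL²), L = n·h/√(8m_eE_n).
E_1 = 12.0 eV = 1.920×10^-18 J, so L = 1·6.63×10^-34/√(8·9.11×10^-31·1.920×10^-18) = 1.77×10^-10 m = 0.177 nm.

L = 0.177 nm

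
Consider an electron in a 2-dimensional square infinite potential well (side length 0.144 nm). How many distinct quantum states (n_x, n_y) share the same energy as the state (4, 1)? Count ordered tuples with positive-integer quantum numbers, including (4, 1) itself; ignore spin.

The level has n_x² + n_y² = 17. The ordered positive-integer solutions are (1, 4), (4, 1).
That gives 2 states.

degeneracy = 2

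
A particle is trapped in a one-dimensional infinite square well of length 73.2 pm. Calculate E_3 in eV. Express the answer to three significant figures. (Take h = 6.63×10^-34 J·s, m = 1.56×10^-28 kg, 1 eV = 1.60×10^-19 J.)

E_3 = 3.70 eV

For an infinite well E_n = n²h²/(8mL²), so E_1 = h²/(8mL²) = (6.63×10^-34)²/(8·1.56×10^-28·(7.32×10^-11 m)²) = 6.573×10^-20 J.
Then E_3 = 3²·E_1 = 9·6.573×10^-20 J = 5.916×10^-19 J.
Converting, E_3 = 5.916×10^-19 J / (1.60×10^-19 J/eV) = 3.70 eV.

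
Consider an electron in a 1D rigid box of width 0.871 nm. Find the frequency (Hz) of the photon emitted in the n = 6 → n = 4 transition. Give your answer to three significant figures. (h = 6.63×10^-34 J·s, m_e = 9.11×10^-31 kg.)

f = 2.40×10^15 Hz

E_1 = h²/(8m_eL²) = 7.950×10^-20 J and ΔE = (6² − 4²)E_1 = 1.590×10^-18 J.
f = ΔE/h = 1.590×10^-18/6.63×10^-34 = 2.40×10^15 Hz.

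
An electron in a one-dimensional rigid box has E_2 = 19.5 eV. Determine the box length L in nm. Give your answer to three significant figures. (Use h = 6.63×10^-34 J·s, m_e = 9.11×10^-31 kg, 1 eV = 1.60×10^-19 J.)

L = 0.278 nm

From E_n = n²h²/(8m_eL²), L = n·h/√(8m_eE_n).
E_2 = 19.5 eV = 3.120×10^-18 J, so L = 2·6.63×10^-34/√(8·9.11×10^-31·3.120×10^-18) = 2.78×10^-10 m = 0.278 nm.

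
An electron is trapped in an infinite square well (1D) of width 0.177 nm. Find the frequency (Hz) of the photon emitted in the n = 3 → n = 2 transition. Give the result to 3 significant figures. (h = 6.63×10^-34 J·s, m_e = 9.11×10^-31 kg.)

f = 1.45×10^16 Hz

E_1 = h²/(8m_eL²) = 1.925×10^-18 J and ΔE = (3² − 2²)E_1 = 9.625×10^-18 J.
f = ΔE/h = 9.625×10^-18/6.63×10^-34 = 1.45×10^16 Hz.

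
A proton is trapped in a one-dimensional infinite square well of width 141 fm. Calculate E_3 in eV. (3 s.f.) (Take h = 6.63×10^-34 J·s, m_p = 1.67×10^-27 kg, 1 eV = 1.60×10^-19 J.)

E_3 = 9.31×10^4 eV

For an infinite well E_n = n²h²/(8m_pL²), so E_1 = h²/(8m_pL²) = (6.63×10^-34)²/(8·1.67×10^-27·(1.41×10^-13 m)²) = 1.655×10^-15 J.
Then E_3 = 3²·E_1 = 9·1.655×10^-15 J = 1.489×10^-14 J.
Converting, E_3 = 1.489×10^-14 J / (1.60×10^-19 J/eV) = 9.31×10^4 eV.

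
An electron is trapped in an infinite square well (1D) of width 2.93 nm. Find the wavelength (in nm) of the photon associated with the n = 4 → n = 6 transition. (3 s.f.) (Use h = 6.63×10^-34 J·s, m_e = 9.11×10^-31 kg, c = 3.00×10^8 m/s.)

E_1 = h²/(8m_eL²) = 7.026×10^-21 J, so ΔE = (6² − 4²)E_1 = 1.405×10^-19 J.
λ = hc/ΔE = (6.63×10^-34·3.00×10^8)/1.405×10^-19 = 1.42×10^-6 m = 1.42×10^3 nm.

λ = 1.42×10^3 nm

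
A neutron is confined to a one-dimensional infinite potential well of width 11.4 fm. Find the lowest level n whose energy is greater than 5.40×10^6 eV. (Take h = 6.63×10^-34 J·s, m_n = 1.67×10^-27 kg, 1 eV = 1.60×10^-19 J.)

E_1 = h²/(8m_nL²) = 2.532×10^-13 J = 1.583×10^6 eV.
Need n² > 5.40×10^6/1.583×10^6 = 3.411, i.e. n > 1.847.
The smallest integer satisfying this is n = 2.

n = 2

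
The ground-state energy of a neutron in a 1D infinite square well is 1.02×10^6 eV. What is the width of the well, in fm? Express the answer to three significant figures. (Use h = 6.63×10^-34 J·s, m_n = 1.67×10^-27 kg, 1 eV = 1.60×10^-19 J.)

L = 14.2 fm

From E_n = n²h²/(8m_nL²), L = n·h/√(8m_nE_n).
E_1 = 1.02×10^6 eV = 1.632×10^-13 J, so L = 1·6.63×10^-34/√(8·1.67×10^-27·1.632×10^-13) = 1.42×10^-14 m = 14.2 fm.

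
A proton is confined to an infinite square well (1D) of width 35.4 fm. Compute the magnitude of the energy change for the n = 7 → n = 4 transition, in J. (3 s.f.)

E_1 = h²/(8m_pL²) = 2.618×10^-14 J.
|ΔE| = |7² − 4²|·E_1 = 33·2.618×10^-14 J = 8.64×10^-13 J.

|ΔE| = 8.64×10^-13 J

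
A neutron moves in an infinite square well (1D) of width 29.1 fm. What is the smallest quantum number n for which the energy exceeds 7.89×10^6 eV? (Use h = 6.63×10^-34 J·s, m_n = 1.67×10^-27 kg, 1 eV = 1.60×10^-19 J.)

n = 6

E_1 = h²/(8m_nL²) = 3.885×10^-14 J = 2.428×10^5 eV.
Need n² > 7.89×10^6/2.428×10^5 = 32.50, i.e. n > 5.701.
The smallest integer satisfying this is n = 6.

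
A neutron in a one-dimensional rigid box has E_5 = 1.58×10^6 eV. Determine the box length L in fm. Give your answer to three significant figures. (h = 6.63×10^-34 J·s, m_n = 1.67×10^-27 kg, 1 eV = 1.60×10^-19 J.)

L = 57.0 fm

From E_n = n²h²/(8m_nL²), L = n·h/√(8m_nE_n).
E_5 = 1.58×10^6 eV = 2.528×10^-13 J, so L = 5·6.63×10^-34/√(8·1.67×10^-27·2.528×10^-13) = 5.70×10^-14 m = 57.0 fm.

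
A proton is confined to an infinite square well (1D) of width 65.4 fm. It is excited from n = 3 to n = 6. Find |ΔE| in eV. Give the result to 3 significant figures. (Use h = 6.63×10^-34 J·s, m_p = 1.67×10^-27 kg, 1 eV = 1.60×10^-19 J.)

|ΔE| = 1.30×10^6 eV

E_1 = h²/(8m_pL²) = 7.692×10^-15 J.
|ΔE| = |3² − 6²|·E_1 = 27·7.692×10^-15 J = 2.077×10^-13 J = 1.30×10^6 eV.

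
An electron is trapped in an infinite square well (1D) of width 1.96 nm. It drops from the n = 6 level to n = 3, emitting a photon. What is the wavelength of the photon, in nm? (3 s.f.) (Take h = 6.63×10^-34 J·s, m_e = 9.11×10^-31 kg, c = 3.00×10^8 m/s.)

λ = 469 nm

E_1 = h²/(8m_eL²) = 1.570×10^-20 J, so ΔE = (6² − 3²)E_1 = 4.239×10^-19 J.
λ = hc/ΔE = (6.63×10^-34·3.00×10^8)/4.239×10^-19 = 4.69×10^-7 m = 469 nm.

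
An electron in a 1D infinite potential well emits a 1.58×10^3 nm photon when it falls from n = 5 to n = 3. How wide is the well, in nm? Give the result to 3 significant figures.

The photon carries ΔE = hc/λ = 6.626×10^-34·2.998×10^8/1.58×10^-6 m = 1.257×10^-19 J.
Since ΔE = (5² − 3²)E_1, E_1 = 7.856×10^-21 J, and L = h/√(8m_eE_1) = 2.77×10^-9 m = 2.77 nm.

L = 2.77 nm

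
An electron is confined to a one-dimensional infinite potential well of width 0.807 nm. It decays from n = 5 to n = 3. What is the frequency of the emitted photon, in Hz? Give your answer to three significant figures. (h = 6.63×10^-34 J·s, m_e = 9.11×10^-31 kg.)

f = 2.24×10^15 Hz

E_1 = h²/(8m_eL²) = 9.261×10^-20 J and ΔE = (5² − 3²)E_1 = 1.482×10^-18 J.
f = ΔE/h = 1.482×10^-18/6.63×10^-34 = 2.24×10^15 Hz.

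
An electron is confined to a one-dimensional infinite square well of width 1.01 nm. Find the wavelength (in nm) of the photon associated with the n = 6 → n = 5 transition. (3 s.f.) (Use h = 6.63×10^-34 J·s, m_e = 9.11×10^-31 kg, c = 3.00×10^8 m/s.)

E_1 = h²/(8m_eL²) = 5.913×10^-20 J, so ΔE = (6² − 5²)E_1 = 6.504×10^-19 J.
λ = hc/ΔE = (6.63×10^-34·3.00×10^8)/6.504×10^-19 = 3.06×10^-7 m = 306 nm.

λ = 306 nm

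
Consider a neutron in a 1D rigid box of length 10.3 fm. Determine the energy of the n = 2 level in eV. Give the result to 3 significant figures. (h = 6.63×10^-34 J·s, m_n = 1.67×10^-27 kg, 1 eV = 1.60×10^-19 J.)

E_2 = 7.75×10^6 eV

For an infinite well E_n = n²h²/(8m_nL²), so E_1 = h²/(8m_nL²) = (6.63×10^-34)²/(8·1.67×10^-27·(1.03×10^-14 m)²) = 3.101×10^-13 J.
Then E_2 = 2²·E_1 = 4·3.101×10^-13 J = 1.240×10^-12 J.
Converting, E_2 = 1.240×10^-12 J / (1.60×10^-19 J/eV) = 7.75×10^6 eV.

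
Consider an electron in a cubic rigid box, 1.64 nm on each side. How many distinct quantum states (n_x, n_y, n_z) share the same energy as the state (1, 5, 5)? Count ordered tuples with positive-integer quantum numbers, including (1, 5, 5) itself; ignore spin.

degeneracy = 6

The level has n_x² + n_y² + n_z² = 51. The ordered positive-integer solutions are (1, 1, 7), (1, 5, 5), (1, 7, 1), (5, 1, 5), (5, 5, 1), (7, 1, 1).
That gives 6 states.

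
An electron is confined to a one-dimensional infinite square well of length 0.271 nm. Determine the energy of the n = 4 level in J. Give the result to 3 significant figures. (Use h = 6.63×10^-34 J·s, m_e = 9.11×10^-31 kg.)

For an infinite well E_n = n²h²/(8m_eL²), so E_1 = h²/(8m_eL²) = (6.63×10^-34)²/(8·9.11×10^-31·(2.71×10^-10 m)²) = 8.213×10^-19 J.
Then E_4 = 4²·E_1 = 16·8.213×10^-19 J = 1.31×10^-17 J.

E_4 = 1.31×10^-17 J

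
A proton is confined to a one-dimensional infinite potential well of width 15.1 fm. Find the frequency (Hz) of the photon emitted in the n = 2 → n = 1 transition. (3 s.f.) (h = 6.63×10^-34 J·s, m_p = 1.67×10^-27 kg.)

f = 6.53×10^20 Hz

E_1 = h²/(8m_pL²) = 1.443×10^-13 J and ΔE = (2² − 1²)E_1 = 4.329×10^-13 J.
f = ΔE/h = 4.329×10^-13/6.63×10^-34 = 6.53×10^20 Hz.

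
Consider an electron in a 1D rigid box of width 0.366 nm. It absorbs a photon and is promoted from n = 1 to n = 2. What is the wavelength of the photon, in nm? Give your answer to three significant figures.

λ = 147 nm

E_1 = h²/(8m_eL²) = 4.498×10^-19 J, so ΔE = (2² − 1²)E_1 = 1.349×10^-18 J.
λ = hc/ΔE = (6.626×10^-34·2.998×10^8)/1.349×10^-18 = 1.47×10^-7 m = 147 nm.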